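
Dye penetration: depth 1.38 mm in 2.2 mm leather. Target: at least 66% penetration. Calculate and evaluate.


Penetration = 1.38 / 2.2 x 100 = 62.7%
Target: 66%
Meets target: No


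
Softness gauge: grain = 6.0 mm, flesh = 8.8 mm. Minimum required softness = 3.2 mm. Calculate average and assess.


Average = (6.0 + 8.8) / 2 = 7.40 mm
Minimum = 3.2 mm
Meets requirement: Yes


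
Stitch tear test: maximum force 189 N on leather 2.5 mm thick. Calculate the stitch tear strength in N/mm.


Stitch tear strength = force / thickness
STS = 189 / 2.5 = 75.6 N/mm


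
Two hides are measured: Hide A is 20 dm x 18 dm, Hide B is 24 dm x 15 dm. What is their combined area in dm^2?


720 dm^2

Hide A area = 20 x 18 = 360 dm^2
Hide B area = 24 x 15 = 360 dm^2
Total = 360 + 360 = 720 dm^2


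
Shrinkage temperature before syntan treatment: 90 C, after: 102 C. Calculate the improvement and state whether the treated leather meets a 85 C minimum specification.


Improvement = 12 C
Meets 85 C spec: Yes

Improvement = 102 - 90 = 12 C
Spec check: 102 C >= 85 C? Yes


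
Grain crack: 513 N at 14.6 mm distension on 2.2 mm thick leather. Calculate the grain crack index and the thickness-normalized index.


Crack index = 35.1 N/mm
Normalized index = 16.0 N/mm per mm

Crack index = 513 / 14.6 = 35.1 N/mm
Normalized = 35.1 / 2.2 = 16.0 N/mm per mm


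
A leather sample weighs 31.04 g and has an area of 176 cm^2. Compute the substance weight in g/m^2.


Substance weight = mass / area x 10000
SW = 31.04 / 176 x 10000
SW = 1763.6 g/m^2


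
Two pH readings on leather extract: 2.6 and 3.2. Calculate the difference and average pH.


Difference = |2.6 - 3.2| = 0.6
Average = (2.6 + 3.2) / 2 = 2.90


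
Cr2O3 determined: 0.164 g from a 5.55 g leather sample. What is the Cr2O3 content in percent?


Cr2O3% = 0.164 / 5.55 x 100
Cr2O3% = 2.95%


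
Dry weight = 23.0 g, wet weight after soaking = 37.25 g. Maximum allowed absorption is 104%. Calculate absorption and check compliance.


WA = (37.25 - 23.0) / 23.0 x 100 = 62.0%
Maximum allowed: 104%
Compliant: Yes


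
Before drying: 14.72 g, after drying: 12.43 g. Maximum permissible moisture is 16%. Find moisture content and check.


MC = (14.72 - 12.43) / 14.72 x 100 = 15.6%
Maximum: 16%
Acceptable: Yes


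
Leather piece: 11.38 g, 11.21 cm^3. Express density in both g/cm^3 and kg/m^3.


1.015 g/cm^3
1015 kg/m^3


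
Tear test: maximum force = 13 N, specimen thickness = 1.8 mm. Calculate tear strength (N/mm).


7.2 N/mm

Tear strength = force / thickness
Tear = 13 / 1.8 = 7.2 N/mm


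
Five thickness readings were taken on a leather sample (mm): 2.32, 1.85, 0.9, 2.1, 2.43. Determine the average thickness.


1.92 mm

Sum = 2.32 + 1.85 + 0.9 + 2.1 + 2.43 = 9.60
Average = 9.60 / 5 = 1.92 mm


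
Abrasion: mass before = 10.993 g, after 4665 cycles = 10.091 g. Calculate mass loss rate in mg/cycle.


0.193 mg/cycle

Mass loss = 10.993 - 10.091 = 0.902 g
Rate = 0.902 / 4665 x 1000 = 0.193 mg/cycle


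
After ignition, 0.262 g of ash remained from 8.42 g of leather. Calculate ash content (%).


3.11%


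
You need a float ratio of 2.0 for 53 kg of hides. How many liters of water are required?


106.0 L

Water = hide weight x target ratio
Water = 53 x 2.0 = 106.0 L


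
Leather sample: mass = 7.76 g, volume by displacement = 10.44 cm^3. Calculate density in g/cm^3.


Density = mass / volume
Density = 7.76 / 10.44 = 0.743 g/cm^3


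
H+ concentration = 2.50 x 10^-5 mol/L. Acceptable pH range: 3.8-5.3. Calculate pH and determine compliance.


pH = 4.60
Compliant: Yes

pH = -log10(2.50 x 10^-5) = 4.60
Range: 3.8 to 5.3
Compliant: Yes


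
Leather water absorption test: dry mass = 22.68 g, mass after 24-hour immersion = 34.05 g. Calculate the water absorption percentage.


50.1%


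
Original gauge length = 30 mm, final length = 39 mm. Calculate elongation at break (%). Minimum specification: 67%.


Extension = 39 - 30 = 9 mm
Elongation = 9 / 30 x 100 = 30.0%
Minimum required: 67%
Meets specification: No


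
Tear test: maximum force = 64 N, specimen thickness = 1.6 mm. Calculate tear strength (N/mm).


Tear strength = force / thickness
Tear = 64 / 1.6 = 40.0 N/mm


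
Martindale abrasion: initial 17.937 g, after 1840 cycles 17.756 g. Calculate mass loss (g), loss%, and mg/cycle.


Mass loss = 0.181 g
Loss = 1.01%
Rate = 0.098 mg/cycle

Loss = 17.937 - 17.756 = 0.181 g
Loss% = 0.181 / 17.937 x 100 = 1.01%
Rate = 0.181 / 1840 x 1000 = 0.098 mg/cycle


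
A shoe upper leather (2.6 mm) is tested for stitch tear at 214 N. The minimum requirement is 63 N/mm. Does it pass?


STS = 214 / 2.6 = 82.3 N/mm
Minimum required: 63 N/mm
Passes: Yes


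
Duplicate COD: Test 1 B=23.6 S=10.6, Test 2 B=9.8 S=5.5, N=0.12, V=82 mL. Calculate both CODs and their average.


COD1 = (23.6 - 10.6) x 0.12 x 8000 / 82 = 152.2 mg/L
COD2 = (9.8 - 5.5) x 0.12 x 8000 / 82 = 50.3 mg/L
Average = (152.2 + 50.3) / 2 = 101.3 mg/L


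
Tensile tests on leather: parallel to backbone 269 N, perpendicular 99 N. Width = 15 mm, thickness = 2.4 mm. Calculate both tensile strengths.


Parallel = 7.47 N/mm^2
Perpendicular = 2.75 N/mm^2

Area = 15 x 2.4 = 36.0 mm^2
TS (parallel) = 269 / 36.0 = 7.47 N/mm^2
TS (perpendicular) = 99 / 36.0 = 2.75 N/mm^2


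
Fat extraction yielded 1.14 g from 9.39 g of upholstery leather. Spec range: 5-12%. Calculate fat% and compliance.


Fat% = 1.14 / 9.39 x 100 = 12.1%
Spec range: 5-12%
Compliant: No


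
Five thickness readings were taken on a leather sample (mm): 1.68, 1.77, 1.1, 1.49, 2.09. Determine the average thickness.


1.63 mm


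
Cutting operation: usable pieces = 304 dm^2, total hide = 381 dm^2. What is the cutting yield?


Yield = usable / total x 100
Yield = 304 / 381 x 100 = 79.8%


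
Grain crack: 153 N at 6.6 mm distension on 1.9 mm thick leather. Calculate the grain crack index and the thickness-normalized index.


Crack index = 153 / 6.6 = 23.2 N/mm
Normalized = 23.2 / 1.9 = 12.2 N/mm per mm


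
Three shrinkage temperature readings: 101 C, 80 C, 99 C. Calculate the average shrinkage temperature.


Average = (101 + 80 + 99) / 3
Average = 280 / 3 = 93.3 C


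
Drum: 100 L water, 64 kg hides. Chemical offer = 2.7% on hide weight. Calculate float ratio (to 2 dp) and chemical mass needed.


Float ratio = 100 / 64 = 1.56
Chemical = 64 x 2.7 / 100 = 1.728 kg


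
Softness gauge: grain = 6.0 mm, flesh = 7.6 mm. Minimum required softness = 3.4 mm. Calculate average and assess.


Average softness = 6.80 mm
Meets requirement: Yes


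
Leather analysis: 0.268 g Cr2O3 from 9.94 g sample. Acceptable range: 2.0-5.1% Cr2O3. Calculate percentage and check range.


Cr2O3% = 0.268 / 9.94 x 100 = 2.70%
Acceptable range: 2.0 to 5.1%
Within range: Yes


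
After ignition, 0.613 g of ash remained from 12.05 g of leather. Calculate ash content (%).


Ash% = 0.613 / 12.05 x 100
Ash% = 5.09%


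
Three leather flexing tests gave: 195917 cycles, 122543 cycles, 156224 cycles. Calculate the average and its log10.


Average = 158228 cycles
log10 = 5.20

Average = (195917 + 122543 + 156224) / 3 = 158228 cycles
log10(158228) = 5.20


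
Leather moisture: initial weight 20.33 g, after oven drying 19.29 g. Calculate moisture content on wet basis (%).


Moisture = 20.33 - 19.29 = 1.04 g
MC = 1.04 / 20.33 x 100 = 5.1%


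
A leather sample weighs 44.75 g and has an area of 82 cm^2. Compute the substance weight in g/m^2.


Substance weight = mass / area x 10000
SW = 44.75 / 82 x 10000
SW = 5457.3 g/m^2


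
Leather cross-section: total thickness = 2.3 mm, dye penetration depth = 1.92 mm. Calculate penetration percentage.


83.5%


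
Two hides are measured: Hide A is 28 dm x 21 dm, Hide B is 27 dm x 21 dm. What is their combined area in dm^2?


Hide A area = 28 x 21 = 588 dm^2
Hide B area = 27 x 21 = 567 dm^2
Total = 588 + 567 = 1155 dm^2


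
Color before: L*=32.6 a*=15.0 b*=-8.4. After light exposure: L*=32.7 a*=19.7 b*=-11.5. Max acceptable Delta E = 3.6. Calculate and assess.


dL = 0.1, da = 4.7, db = -3.1
dE = sqrt((0.1)^2 + (4.7)^2 + (-3.1)^2) = 5.63
Max = 3.6
Passes: No


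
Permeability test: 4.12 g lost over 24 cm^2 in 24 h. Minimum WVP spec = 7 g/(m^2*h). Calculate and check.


WVP = 71.53 g/(m^2*h)
Meets specification: Yes

WVP = 4.12 / (24 x 24) x 10000 = 71.53 g/(m^2*h)
Minimum: 7 g/(m^2*h)
Meets spec: Yes


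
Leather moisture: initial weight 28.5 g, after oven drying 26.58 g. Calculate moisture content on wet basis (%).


Moisture = 28.5 - 26.58 = 1.92 g
MC = 1.92 / 28.5 x 100 = 6.7%


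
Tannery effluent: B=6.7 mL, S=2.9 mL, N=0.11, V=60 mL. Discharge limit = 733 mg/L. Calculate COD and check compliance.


COD = 55.7 mg/L
Compliant: Yes


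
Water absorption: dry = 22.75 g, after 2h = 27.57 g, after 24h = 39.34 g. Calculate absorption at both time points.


WA (2h) = (27.57 - 22.75) / 22.75 x 100 = 21.2%
WA (24h) = (39.34 - 22.75) / 22.75 x 100 = 72.9%


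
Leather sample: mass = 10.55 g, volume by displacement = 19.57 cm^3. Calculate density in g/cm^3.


0.539 g/cm^3


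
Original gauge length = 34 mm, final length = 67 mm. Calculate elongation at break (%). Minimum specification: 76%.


Extension = 67 - 34 = 33 mm
Elongation = 33 / 34 x 100 = 97.1%
Minimum required: 76%
Meets specification: Yes


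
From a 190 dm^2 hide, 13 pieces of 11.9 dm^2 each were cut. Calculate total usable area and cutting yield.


Total usable = 13 x 11.9 = 154.7 dm^2
Yield = 154.7 / 190 x 100 = 81.4%


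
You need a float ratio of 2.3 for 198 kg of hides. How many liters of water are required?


455.4 L

Water = hide weight x target ratio
Water = 198 x 2.3 = 455.4 L


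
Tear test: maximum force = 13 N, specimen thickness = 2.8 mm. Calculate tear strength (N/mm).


Tear strength = force / thickness
Tear = 13 / 2.8 = 4.6 N/mm


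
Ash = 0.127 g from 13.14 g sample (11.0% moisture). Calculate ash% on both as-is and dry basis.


As-is ash% = 0.127 / 13.14 x 100 = 0.97%
Dry mass = 13.14 x (100 - 11.0) / 100 = 11.6946 g
Dry-basis ash% = 0.127 / 11.6946 x 100 = 1.09%


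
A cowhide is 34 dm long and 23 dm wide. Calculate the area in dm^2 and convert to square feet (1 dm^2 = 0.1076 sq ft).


Area = 34 x 23 = 782 dm^2
Conversion: 782 x 0.1076 = 84.14 sq ft


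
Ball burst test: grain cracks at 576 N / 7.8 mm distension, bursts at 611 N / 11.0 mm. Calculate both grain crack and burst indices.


Crack index = 73.8 N/mm
Burst index = 55.5 N/mm

Crack index = 576 / 7.8 = 73.8 N/mm
Burst index = 611 / 11.0 = 55.5 N/mm


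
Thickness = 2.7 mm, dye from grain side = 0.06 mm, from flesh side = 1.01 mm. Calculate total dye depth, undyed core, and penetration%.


Total dyed = 1.07 mm
Undyed core = 1.63 mm
Penetration = 39.6%

Total dyed = 0.06 + 1.01 = 1.07 mm
Undyed core = 2.7 - 1.07 = 1.63 mm
Penetration = 1.07 / 2.7 x 100 = 39.6%


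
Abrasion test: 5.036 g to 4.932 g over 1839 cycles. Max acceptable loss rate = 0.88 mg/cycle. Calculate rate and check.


Loss = 5.036 - 4.932 = 0.104 g
Rate = 0.104 g / 1839 cycles x 1000 = 0.057 mg/cycle
Max = 0.88 mg/cycle
Passes: Yes


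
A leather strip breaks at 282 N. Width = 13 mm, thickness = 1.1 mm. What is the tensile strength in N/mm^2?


Cross-sectional area = 13 x 1.1 = 14.3 mm^2
Tensile strength = 282 / 14.3 = 19.72 N/mm^2


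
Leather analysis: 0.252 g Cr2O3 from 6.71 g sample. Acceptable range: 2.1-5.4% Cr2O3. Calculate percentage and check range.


Cr2O3% = 0.252 / 6.71 x 100 = 3.76%
Acceptable range: 2.1 to 5.4%
Within range: Yes


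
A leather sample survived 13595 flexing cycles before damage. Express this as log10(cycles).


log10(13595) = 4.13


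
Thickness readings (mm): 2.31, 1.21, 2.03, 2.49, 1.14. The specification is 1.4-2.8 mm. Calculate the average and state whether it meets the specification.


Sum = 9.18
Average = 9.18 / 5 = 1.84 mm
Specification range: 1.4 to 2.8 mm
Within spec: Yes


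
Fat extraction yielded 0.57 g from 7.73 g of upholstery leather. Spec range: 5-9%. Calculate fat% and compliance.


Fat content = 7.4%
Compliant: Yes


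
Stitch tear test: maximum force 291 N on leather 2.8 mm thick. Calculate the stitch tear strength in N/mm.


103.9 N/mm

Stitch tear strength = force / thickness
STS = 291 / 2.8 = 103.9 N/mm


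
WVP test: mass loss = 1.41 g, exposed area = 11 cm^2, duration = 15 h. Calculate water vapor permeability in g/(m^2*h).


85.45 g/(m^2*h)


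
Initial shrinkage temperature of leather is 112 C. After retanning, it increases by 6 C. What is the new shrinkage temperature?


118 C


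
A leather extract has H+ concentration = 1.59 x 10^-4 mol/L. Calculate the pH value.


pH = -log10[H+]
pH = -log10(1.59 x 10^-4) = 3.80


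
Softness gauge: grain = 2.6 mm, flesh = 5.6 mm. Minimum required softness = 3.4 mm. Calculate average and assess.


Average softness = 4.10 mm
Meets requirement: Yes

Average = (2.6 + 5.6) / 2 = 4.10 mm
Minimum = 3.4 mm
Meets requirement: Yes


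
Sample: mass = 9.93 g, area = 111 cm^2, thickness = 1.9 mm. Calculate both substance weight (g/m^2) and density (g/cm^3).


SW = 9.93 / 111 x 10000 = 894.6 g/m^2
Volume = 111 x 1.9 / 10 = 21.09 cm^3
Density = 9.93 / 21.09 = 0.471 g/cm^3


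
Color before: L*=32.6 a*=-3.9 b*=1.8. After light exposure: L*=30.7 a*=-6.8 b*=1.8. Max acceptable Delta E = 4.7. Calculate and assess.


dL = -1.9, da = -2.9, db = 0.0
dE = sqrt((-1.9)^2 + (-2.9)^2 + (0.0)^2) = 3.47
Max = 4.7
Passes: Yes


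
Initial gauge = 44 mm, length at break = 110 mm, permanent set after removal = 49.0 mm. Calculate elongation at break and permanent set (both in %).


Elongation at break = 150.0%
Permanent set = 11.4%


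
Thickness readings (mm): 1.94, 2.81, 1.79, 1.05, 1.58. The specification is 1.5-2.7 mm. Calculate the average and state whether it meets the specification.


Sum = 9.17
Average = 9.17 / 5 = 1.83 mm
Specification range: 1.5 to 2.7 mm
Within spec: Yes


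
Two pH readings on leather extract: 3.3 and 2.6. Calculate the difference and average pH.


Difference = 0.7
Average pH = 2.95


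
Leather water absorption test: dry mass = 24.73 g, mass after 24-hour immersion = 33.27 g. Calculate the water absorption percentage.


Water absorbed = 33.27 - 24.73 = 8.54 g
WA% = 8.54 / 24.73 x 100 = 34.5%


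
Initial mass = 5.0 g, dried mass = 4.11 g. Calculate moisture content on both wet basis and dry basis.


Wet basis = 17.8%
Dry basis = 21.7%


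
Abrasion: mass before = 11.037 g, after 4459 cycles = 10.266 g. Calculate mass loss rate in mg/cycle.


0.173 mg/cycle


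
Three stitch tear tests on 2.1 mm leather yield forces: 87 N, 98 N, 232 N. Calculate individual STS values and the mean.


STS1 = 41.4 N/mm
STS2 = 46.7 N/mm
STS3 = 110.5 N/mm
Mean = 66.2 N/mm

STS1 = 87 / 2.1 = 41.4 N/mm
STS2 = 98 / 2.1 = 46.7 N/mm
STS3 = 232 / 2.1 = 110.5 N/mm
Mean = (41.4 + 46.7 + 110.5) / 3 = 66.2 N/mm


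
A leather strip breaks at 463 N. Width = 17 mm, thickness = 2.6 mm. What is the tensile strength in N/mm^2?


Cross-sectional area = 17 x 2.6 = 44.2 mm^2
Tensile strength = 463 / 44.2 = 10.48 N/mm^2


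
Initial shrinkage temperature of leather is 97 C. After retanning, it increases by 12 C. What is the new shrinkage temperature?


109 C

New Ts = 97 + 12 = 109 C


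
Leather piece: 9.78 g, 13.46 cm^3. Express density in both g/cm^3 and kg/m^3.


0.727 g/cm^3
727 kg/m^3

Density = 9.78 / 13.46 = 0.727 g/cm^3
Convert: 0.727 x 1000 = 727 kg/m^3


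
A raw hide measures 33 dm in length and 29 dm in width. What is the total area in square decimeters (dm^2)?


957 dm^2


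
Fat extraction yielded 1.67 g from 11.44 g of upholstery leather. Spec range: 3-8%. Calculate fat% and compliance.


Fat content = 14.6%
Compliant: No


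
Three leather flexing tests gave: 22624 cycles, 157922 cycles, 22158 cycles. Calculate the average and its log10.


Average = 67568 cycles
log10 = 4.83

Average = (22624 + 157922 + 22158) / 3 = 67568 cycles
log10(67568) = 4.83


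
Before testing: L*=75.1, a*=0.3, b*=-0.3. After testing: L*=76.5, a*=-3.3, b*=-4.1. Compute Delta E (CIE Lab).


dL = 76.5 - 75.1 = 1.4
da = -3.3 - 0.3 = -3.6
db = -4.1 - (-0.3) = -3.8
dE = sqrt((1.4)^2 + (-3.6)^2 + (-3.8)^2) = 5.42


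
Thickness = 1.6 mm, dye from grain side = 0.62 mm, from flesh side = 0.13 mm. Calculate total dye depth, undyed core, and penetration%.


Total dyed = 0.62 + 0.13 = 0.75 mm
Undyed core = 1.6 - 0.75 = 0.85 mm
Penetration = 0.75 / 1.6 x 100 = 46.9%


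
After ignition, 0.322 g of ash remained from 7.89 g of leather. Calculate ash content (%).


4.08%


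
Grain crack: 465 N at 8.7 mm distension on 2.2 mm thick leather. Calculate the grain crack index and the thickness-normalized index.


Crack index = 465 / 8.7 = 53.4 N/mm
Normalized = 53.4 / 2.2 = 24.3 N/mm per mm


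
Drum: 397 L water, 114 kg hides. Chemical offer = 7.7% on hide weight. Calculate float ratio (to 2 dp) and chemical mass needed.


Float ratio = 397 / 114 = 3.48
Chemical = 114 x 7.7 / 100 = 8.778 kg


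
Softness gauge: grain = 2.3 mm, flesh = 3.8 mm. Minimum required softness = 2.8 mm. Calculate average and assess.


Average softness = 3.05 mm
Meets requirement: Yes


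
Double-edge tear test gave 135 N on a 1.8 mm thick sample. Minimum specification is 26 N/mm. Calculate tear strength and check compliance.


Tear strength = 75.0 N/mm
Compliant: Yes

Tear strength = 135 / 1.8 = 75.0 N/mm
Required minimum = 26 N/mm
Compliant: Yes


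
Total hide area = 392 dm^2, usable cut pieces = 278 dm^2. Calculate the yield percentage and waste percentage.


Yield = 70.9%
Waste = 29.1%


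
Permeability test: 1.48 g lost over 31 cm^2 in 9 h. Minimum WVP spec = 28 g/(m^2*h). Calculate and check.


WVP = 53.05 g/(m^2*h)
Meets specification: Yes


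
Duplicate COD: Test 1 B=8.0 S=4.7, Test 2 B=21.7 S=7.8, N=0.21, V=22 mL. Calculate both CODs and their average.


COD1 = (8.0 - 4.7) x 0.21 x 8000 / 22 = 252.0 mg/L
COD2 = (21.7 - 7.8) x 0.21 x 8000 / 22 = 1061.5 mg/L
Average = (252.0 + 1061.5) / 2 = 656.8 mg/L


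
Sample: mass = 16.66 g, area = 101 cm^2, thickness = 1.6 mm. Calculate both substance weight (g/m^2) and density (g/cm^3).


Substance weight = 1649.5 g/m^2
Density = 1.031 g/cm^3

SW = 16.66 / 101 x 10000 = 1649.5 g/m^2
Volume = 101 x 1.6 / 10 = 16.16 cm^3
Density = 16.66 / 16.16 = 1.031 g/cm^3


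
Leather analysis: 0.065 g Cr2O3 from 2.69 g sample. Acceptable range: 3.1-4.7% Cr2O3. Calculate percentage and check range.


Cr2O3% = 0.065 / 2.69 x 100 = 2.42%
Acceptable range: 3.1 to 4.7%
Within range: No


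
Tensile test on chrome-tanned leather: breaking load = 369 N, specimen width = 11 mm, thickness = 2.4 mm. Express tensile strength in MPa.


13.98 MPa


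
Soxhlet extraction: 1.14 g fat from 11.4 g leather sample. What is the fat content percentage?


10.0%

Fat content = 1.14 / 11.4 x 100
Fat = 10.0%


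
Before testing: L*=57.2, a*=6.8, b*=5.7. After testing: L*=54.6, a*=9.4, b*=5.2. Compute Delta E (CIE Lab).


dL = 54.6 - 57.2 = -2.6
da = 9.4 - 6.8 = 2.6
db = 5.2 - 5.7 = -0.5
dE = sqrt((-2.6)^2 + (2.6)^2 + (-0.5)^2) = 3.71


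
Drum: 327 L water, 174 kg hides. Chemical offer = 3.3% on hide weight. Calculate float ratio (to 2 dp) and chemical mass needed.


Float ratio = 1.88
Chemical needed = 5.742 kg


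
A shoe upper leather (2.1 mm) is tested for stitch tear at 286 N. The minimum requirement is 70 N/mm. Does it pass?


STS = 136.2 N/mm
Passes: Yes

STS = 286 / 2.1 = 136.2 N/mm
Minimum required: 70 N/mm
Passes: Yes


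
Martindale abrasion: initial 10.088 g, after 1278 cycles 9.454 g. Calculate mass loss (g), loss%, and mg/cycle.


Mass loss = 0.634 g
Loss = 6.28%
Rate = 0.496 mg/cycle


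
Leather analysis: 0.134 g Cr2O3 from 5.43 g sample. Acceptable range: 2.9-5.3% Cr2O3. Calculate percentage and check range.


Cr2O3 = 2.47%
Within range: No

Cr2O3% = 0.134 / 5.43 x 100 = 2.47%
Acceptable range: 2.9 to 5.3%
Within range: No


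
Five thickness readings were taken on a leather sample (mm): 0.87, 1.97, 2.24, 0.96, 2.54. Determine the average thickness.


Sum = 0.87 + 1.97 + 2.24 + 0.96 + 2.54 = 8.58
Average = 8.58 / 5 = 1.72 mm


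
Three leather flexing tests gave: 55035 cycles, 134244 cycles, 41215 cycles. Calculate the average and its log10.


Average = (55035 + 134244 + 41215) / 3 = 76831 cycles
log10(76831) = 4.89


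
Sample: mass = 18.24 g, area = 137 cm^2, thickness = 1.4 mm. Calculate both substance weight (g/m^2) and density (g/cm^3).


SW = 18.24 / 137 x 10000 = 1331.4 g/m^2
Volume = 137 x 1.4 / 10 = 19.18 cm^3
Density = 18.24 / 19.18 = 0.951 g/cm^3


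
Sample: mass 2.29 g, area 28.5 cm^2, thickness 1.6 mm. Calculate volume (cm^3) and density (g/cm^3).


Thickness in cm = 1.6 / 10 = 0.16 cm
Volume = 28.5 x 0.16 = 4.560 cm^3
Density = 2.29 / 4.560 = 0.502 g/cm^3


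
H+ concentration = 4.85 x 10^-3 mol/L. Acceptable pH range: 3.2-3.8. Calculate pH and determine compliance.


pH = -log10(4.85 x 10^-3) = 2.31
Range: 3.2 to 3.8
Compliant: No


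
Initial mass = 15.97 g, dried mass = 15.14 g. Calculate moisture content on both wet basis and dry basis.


Wet basis = 5.2%
Dry basis = 5.5%


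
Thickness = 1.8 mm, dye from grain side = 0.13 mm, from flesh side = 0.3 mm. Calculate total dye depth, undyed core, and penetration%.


Total dyed = 0.13 + 0.3 = 0.43 mm
Undyed core = 1.8 - 0.43 = 1.37 mm
Penetration = 0.43 / 1.8 x 100 = 23.9%


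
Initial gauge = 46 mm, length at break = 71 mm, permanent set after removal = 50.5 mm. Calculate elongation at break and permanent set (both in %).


Elongation at break = 54.3%
Permanent set = 9.8%

Elongation at break = (71 - 46) / 46 x 100 = 54.3%
Permanent set = (50.5 - 46) / 46 x 100 = 9.8%


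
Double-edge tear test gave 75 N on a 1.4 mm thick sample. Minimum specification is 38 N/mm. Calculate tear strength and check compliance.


Tear strength = 75 / 1.4 = 53.6 N/mm
Required minimum = 38 N/mm
Compliant: Yes


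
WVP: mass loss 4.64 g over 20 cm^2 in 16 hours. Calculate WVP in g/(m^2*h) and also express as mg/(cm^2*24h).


WVP = 145.00 g/(m^2*h)
Daily rate = 348.00 mg/(cm^2*24h)

WVP = 4.64 / (20 x 16) x 10000 = 145.00 g/(m^2*h)
Mass loss in mg = 4.64 x 1000 = 4640 mg
Per cm^2 per 24h in mg: 4640 x 24 / (20 x 16) = 111360 / 320 = 348.00 mg/(cm^2*24h)


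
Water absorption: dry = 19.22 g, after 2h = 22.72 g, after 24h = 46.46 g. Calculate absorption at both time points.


WA (2h) = (22.72 - 19.22) / 19.22 x 100 = 18.2%
WA (24h) = (46.46 - 19.22) / 19.22 x 100 = 141.7%


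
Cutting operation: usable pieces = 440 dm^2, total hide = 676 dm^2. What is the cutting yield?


65.1%

Yield = usable / total x 100
Yield = 440 / 676 x 100 = 65.1%


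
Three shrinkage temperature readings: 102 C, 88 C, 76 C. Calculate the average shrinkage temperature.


88.7 C

Average = (102 + 88 + 76) / 3
Average = 266 / 3 = 88.7 C


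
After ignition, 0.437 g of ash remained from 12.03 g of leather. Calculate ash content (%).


3.63%


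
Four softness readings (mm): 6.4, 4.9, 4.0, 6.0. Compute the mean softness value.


Sum = 6.4 + 4.9 + 4.0 + 6.0
Mean = 21.3 / 4 = 5.33 mm


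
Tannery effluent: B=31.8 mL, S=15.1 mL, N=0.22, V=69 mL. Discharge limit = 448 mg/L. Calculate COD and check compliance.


COD = 426.0 mg/L
Compliant: Yes

COD = (31.8 - 15.1) x 0.22 x 8000 / 69 = 426.0 mg/L
Limit: 448 mg/L
Compliant: Yes


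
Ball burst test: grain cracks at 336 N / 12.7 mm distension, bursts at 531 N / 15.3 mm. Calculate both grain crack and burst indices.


Crack index = 26.5 N/mm
Burst index = 34.7 N/mm

Crack index = 336 / 12.7 = 26.5 N/mm
Burst index = 531 / 15.3 = 34.7 N/mm


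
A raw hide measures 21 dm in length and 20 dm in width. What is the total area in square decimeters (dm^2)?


420 dm^2

Area = length x width
Area = 21 x 20 = 420 dm^2


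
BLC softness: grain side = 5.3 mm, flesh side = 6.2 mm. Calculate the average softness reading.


5.75 mm

Average = (5.3 + 6.2) / 2
Average = 5.75 mm


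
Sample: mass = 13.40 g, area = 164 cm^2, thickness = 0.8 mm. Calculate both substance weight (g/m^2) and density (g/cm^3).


Substance weight = 817.1 g/m^2
Density = 1.021 g/cm^3

SW = 13.40 / 164 x 10000 = 817.1 g/m^2
Volume = 164 x 0.8 / 10 = 13.12 cm^3
Density = 13.40 / 13.12 = 1.021 g/cm^3


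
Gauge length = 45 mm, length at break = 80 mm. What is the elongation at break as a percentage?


77.8%

Extension = 80 - 45 = 35 mm
Elongation = 35 / 45 x 100 = 77.8%


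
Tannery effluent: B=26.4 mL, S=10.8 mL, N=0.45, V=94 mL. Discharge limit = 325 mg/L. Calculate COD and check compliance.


COD = (26.4 - 10.8) x 0.45 x 8000 / 94 = 597.4 mg/L
Limit: 325 mg/L
Compliant: No


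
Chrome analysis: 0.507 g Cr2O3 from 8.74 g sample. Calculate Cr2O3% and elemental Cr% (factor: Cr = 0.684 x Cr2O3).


Cr2O3% = 0.507 / 8.74 x 100 = 5.80%
Cr% = 5.80 x 0.684 = 3.97%


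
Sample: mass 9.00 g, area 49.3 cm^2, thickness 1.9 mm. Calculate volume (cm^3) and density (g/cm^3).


Thickness in cm = 1.9 / 10 = 0.19 cm
Volume = 49.3 x 0.19 = 9.367 cm^3
Density = 9.00 / 9.367 = 0.961 g/cm^3


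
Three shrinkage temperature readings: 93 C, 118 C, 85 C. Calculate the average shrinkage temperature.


98.7 C

Average = (93 + 118 + 85) / 3
Average = 296 / 3 = 98.7 C


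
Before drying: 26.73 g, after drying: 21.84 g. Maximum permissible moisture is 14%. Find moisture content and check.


Moisture content = 18.3%
Acceptable: No

MC = (26.73 - 21.84) / 26.73 x 100 = 18.3%
Maximum: 14%
Acceptable: No


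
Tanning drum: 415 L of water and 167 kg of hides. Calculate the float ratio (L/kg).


Float ratio = water / hide weight
Ratio = 415 / 167 = 2.5


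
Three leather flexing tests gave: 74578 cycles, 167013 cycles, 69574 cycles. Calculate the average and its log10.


Average = 103722 cycles
log10 = 5.02

Average = (74578 + 167013 + 69574) / 3 = 103722 cycles
log10(103722) = 5.02


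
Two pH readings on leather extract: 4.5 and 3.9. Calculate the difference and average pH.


Difference = |4.5 - 3.9| = 0.6
Average = (4.5 + 3.9) / 2 = 4.20


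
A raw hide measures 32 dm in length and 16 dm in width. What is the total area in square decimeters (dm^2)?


512 dm^2

Area = length x width
Area = 32 x 16 = 512 dm^2


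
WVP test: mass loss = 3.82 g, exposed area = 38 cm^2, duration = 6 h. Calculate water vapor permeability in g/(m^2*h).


WVP = mass_loss / (area x time) x 10000
WVP = 3.82 / (38 x 6) x 10000
WVP = 3.82 / 228 x 10000 = 167.54 g/(m^2*h)


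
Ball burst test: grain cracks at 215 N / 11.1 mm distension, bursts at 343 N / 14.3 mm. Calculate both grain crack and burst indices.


Crack index = 19.4 N/mm
Burst index = 24.0 N/mm

Crack index = 215 / 11.1 = 19.4 N/mm
Burst index = 343 / 14.3 = 24.0 N/mm


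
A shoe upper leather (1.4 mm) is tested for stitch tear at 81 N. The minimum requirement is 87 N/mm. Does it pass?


STS = 57.9 N/mm
Passes: No


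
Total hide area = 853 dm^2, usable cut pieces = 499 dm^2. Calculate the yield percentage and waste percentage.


Yield = 58.5%
Waste = 41.5%

Yield = 499 / 853 x 100 = 58.5%
Waste = 853 - 499 = 354 dm^2
Waste% = 100 - 58.5 = 41.5%


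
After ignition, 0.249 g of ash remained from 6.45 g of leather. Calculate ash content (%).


Ash% = 0.249 / 6.45 x 100
Ash% = 3.86%


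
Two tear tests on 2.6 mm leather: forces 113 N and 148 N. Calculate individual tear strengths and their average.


Tear 1 = 43.5 N/mm
Tear 2 = 56.9 N/mm
Average = 50.2 N/mm

Tear 1 = 113 / 2.6 = 43.5 N/mm
Tear 2 = 148 / 2.6 = 56.9 N/mm
Average = (43.5 + 56.9) / 2 = 50.2 N/mm


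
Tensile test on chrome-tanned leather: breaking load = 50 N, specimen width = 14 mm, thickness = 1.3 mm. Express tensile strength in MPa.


Cross-section = 14 x 1.3 = 18.2 mm^2
TS = 50 / 18.2 = 2.75 MPa
(1 N/mm^2 = 1 MPa)


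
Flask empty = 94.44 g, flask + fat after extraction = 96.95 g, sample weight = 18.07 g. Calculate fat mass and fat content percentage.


Fat mass = 96.95 - 94.44 = 2.51 g
Fat% = 2.51 / 18.07 x 100 = 13.9%


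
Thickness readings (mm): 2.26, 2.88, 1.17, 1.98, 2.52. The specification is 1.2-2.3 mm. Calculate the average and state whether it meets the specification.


Average = 2.16 mm
Within specification: Yes

Sum = 10.81
Average = 10.81 / 5 = 2.16 mm
Specification range: 1.2 to 2.3 mm
Within spec: Yes


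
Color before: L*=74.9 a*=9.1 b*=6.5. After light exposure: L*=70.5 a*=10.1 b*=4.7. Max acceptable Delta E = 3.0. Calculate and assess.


Delta E = 4.86
Passes: No


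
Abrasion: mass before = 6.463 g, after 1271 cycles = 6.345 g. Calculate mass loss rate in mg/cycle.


0.093 mg/cycle


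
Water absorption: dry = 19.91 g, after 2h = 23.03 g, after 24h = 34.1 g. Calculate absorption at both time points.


WA (2h) = (23.03 - 19.91) / 19.91 x 100 = 15.7%
WA (24h) = (34.1 - 19.91) / 19.91 x 100 = 71.3%


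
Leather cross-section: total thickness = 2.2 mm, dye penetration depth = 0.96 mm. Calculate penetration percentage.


43.6%


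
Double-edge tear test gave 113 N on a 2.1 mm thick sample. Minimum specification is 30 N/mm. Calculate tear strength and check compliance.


Tear strength = 53.8 N/mm
Compliant: Yes

Tear strength = 113 / 2.1 = 53.8 N/mm
Required minimum = 30 N/mm
Compliant: Yes


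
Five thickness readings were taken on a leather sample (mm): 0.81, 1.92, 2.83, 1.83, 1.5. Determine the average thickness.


Sum = 0.81 + 1.92 + 2.83 + 1.83 + 1.5 = 8.89
Average = 8.89 / 5 = 1.78 mm


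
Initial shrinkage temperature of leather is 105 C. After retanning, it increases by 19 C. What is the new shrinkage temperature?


New Ts = 105 + 19 = 124 C


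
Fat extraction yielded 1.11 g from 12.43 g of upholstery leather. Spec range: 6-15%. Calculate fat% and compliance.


Fat% = 1.11 / 12.43 x 100 = 8.9%
Spec range: 6-15%
Compliant: Yes


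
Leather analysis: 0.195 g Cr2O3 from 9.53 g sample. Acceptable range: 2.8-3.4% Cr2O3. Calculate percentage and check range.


Cr2O3% = 0.195 / 9.53 x 100 = 2.05%
Acceptable range: 2.8 to 3.4%
Within range: No


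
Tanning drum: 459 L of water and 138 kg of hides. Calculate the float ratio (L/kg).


Float ratio = water / hide weight
Ratio = 459 / 138 = 3.3


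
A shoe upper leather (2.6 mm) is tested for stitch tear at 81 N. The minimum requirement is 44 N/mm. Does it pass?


STS = 81 / 2.6 = 31.2 N/mm
Minimum required: 44 N/mm
Passes: No


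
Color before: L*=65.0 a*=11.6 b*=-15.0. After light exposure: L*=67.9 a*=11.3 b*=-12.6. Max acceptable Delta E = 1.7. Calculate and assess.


Delta E = 3.78
Passes: No

dL = 2.9, da = -0.3, db = 2.4
dE = sqrt((2.9)^2 + (-0.3)^2 + (2.4)^2) = 3.78
Max = 1.7
Passes: No


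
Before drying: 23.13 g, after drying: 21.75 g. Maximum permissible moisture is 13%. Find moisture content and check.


MC = (23.13 - 21.75) / 23.13 x 100 = 6.0%
Maximum: 13%
Acceptable: Yes


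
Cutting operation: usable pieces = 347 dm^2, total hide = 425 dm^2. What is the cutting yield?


Yield = usable / total x 100
Yield = 347 / 425 x 100 = 81.6%


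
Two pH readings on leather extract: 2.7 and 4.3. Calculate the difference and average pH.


Difference = |2.7 - 4.3| = 1.6
Average = (2.7 + 4.3) / 2 = 3.50


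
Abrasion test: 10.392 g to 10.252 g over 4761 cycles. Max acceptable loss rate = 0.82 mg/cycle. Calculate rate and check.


Rate = 0.029 mg/cycle
Passes: Yes

Loss = 10.392 - 10.252 = 0.140 g
Rate = 0.140 g / 4761 cycles x 1000 = 0.029 mg/cycle
Max = 0.82 mg/cycle
Passes: Yes


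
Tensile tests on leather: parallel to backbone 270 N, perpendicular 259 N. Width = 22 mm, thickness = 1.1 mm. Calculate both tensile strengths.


Area = 22 x 1.1 = 24.2 mm^2
TS (parallel) = 270 / 24.2 = 11.16 N/mm^2
TS (perpendicular) = 259 / 24.2 = 10.70 N/mm^2


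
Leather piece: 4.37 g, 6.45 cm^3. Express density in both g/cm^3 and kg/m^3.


Density = 4.37 / 6.45 = 0.678 g/cm^3
Convert: 0.678 x 1000 = 678 kg/m^3


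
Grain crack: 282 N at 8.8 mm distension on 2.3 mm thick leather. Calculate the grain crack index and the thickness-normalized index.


Crack index = 282 / 8.8 = 32.0 N/mm
Normalized = 32.0 / 2.3 = 13.9 N/mm per mm


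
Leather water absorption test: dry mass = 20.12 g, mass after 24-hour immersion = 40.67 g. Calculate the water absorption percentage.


Water absorbed = 40.67 - 20.12 = 20.55 g
WA% = 20.55 / 20.12 x 100 = 102.1%


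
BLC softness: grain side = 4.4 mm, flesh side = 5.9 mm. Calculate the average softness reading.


5.15 mm

Average = (4.4 + 5.9) / 2
Average = 5.15 mm


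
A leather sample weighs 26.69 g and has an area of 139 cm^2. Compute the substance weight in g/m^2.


1920.1 g/m^2


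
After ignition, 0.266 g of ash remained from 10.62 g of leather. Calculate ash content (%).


2.50%

Ash% = 0.266 / 10.62 x 100
Ash% = 2.50%


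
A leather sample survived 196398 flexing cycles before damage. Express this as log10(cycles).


log10(196398) = 5.29


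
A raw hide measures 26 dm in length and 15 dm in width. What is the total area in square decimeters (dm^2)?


Area = length x width
Area = 26 x 15 = 390 dm^2


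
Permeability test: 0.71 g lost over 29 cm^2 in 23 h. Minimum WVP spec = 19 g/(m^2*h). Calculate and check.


WVP = 10.64 g/(m^2*h)
Meets specification: No


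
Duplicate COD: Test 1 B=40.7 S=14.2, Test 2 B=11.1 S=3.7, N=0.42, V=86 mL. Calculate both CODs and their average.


COD1 = 1035.3 mg/L
COD2 = 289.1 mg/L
Average = 662.2 mg/L


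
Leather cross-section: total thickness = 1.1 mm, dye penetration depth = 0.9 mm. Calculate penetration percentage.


81.8%

Penetration% = 0.9 / 1.1 x 100
Penetration = 81.8%


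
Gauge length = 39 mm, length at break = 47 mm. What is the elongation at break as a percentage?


Extension = 47 - 39 = 8 mm
Elongation = 8 / 39 x 100 = 20.5%


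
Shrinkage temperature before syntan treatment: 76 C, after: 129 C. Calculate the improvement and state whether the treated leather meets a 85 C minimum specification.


Improvement = 129 - 76 = 53 C
Spec check: 129 C >= 85 C? Yes


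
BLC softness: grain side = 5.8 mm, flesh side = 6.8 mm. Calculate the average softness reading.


6.30 mm


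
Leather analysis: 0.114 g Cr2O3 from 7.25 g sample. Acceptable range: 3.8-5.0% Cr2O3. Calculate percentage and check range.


Cr2O3% = 0.114 / 7.25 x 100 = 1.57%
Acceptable range: 3.8 to 5.0%
Within range: No


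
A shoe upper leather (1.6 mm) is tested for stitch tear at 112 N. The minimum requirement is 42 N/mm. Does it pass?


STS = 70.0 N/mm
Passes: Yes


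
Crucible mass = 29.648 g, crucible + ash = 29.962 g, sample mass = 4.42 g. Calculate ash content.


Ash mass = 0.314 g
Ash content = 7.10%

Ash mass = 29.962 - 29.648 = 0.314 g
Ash% = 0.314 / 4.42 x 100 = 7.10%


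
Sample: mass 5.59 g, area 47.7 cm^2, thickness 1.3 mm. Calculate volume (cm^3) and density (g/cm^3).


Thickness in cm = 1.3 / 10 = 0.13 cm
Volume = 47.7 x 0.13 = 6.201 cm^3
Density = 5.59 / 6.201 = 0.901 g/cm^3


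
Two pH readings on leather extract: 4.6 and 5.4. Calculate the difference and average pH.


Difference = |4.6 - 5.4| = 0.8
Average = (4.6 + 5.4) / 2 = 5.00


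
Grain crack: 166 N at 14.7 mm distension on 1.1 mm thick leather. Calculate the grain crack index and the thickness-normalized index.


Crack index = 166 / 14.7 = 11.3 N/mm
Normalized = 11.3 / 1.1 = 10.3 N/mm per mm


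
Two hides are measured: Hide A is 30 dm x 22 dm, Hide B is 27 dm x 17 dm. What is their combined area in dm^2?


Hide A area = 30 x 22 = 660 dm^2
Hide B area = 27 x 17 = 459 dm^2
Total = 660 + 459 = 1119 dm^2


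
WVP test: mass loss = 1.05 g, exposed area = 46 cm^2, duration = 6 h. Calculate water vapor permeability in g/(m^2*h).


38.04 g/(m^2*h)


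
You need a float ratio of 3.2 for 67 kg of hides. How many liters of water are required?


Water = hide weight x target ratio
Water = 67 x 3.2 = 214.4 L


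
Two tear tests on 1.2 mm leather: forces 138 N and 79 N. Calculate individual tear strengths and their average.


Tear 1 = 138 / 1.2 = 115.0 N/mm
Tear 2 = 79 / 1.2 = 65.8 N/mm
Average = (115.0 + 65.8) / 2 = 90.4 N/mm


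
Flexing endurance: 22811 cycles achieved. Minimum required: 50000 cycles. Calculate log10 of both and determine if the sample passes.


Achieved: log10 = 4.36
Required: log10 = 4.70
Passes: No


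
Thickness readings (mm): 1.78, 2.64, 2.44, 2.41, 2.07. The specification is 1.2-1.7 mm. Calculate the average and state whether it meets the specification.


Sum = 11.34
Average = 11.34 / 5 = 2.27 mm
Specification range: 1.2 to 1.7 mm
Within spec: No


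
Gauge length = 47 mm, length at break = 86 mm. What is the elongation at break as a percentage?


Extension = 86 - 47 = 39 mm
Elongation = 39 / 47 x 100 = 83.0%


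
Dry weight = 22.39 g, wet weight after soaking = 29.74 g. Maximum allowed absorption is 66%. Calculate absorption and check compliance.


WA = (29.74 - 22.39) / 22.39 x 100 = 32.8%
Maximum allowed: 66%
Compliant: Yes


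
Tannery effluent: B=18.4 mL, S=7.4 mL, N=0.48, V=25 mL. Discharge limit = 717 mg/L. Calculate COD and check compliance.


COD = 1689.6 mg/L
Compliant: No

COD = (18.4 - 7.4) x 0.48 x 8000 / 25 = 1689.6 mg/L
Limit: 717 mg/L
Compliant: No


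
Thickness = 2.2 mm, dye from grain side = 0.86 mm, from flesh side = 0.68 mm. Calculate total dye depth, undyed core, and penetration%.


Total dyed = 0.86 + 0.68 = 1.54 mm
Undyed core = 2.2 - 1.54 = 0.66 mm
Penetration = 1.54 / 2.2 x 100 = 70.0%


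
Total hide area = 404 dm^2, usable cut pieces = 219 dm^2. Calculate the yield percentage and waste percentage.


Yield = 219 / 404 x 100 = 54.2%
Waste = 404 - 219 = 185 dm^2
Waste% = 100 - 54.2 = 45.8%


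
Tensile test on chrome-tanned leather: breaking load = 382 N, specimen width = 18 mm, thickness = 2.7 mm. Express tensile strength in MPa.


Cross-section = 18 x 2.7 = 48.6 mm^2
TS = 382 / 48.6 = 7.86 MPa
(1 N/mm^2 = 1 MPa)


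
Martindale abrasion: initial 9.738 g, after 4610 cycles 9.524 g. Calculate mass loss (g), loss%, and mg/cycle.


Loss = 9.738 - 9.524 = 0.214 g
Loss% = 0.214 / 9.738 x 100 = 2.20%
Rate = 0.214 / 4610 x 1000 = 0.046 mg/cycle


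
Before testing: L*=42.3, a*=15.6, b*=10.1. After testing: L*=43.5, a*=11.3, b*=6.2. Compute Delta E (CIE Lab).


Delta E = 5.93

dL = 43.5 - 42.3 = 1.2
da = 11.3 - 15.6 = -4.3
db = 6.2 - 10.1 = -3.9
dE = sqrt((1.2)^2 + (-4.3)^2 + (-3.9)^2) = 5.93


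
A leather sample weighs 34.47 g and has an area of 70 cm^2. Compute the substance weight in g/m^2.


Substance weight = mass / area x 10000
SW = 34.47 / 70 x 10000
SW = 4924.3 g/m^2


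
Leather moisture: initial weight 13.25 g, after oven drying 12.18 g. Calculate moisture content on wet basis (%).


Moisture = 13.25 - 12.18 = 1.07 g
MC = 1.07 / 13.25 x 100 = 8.1%


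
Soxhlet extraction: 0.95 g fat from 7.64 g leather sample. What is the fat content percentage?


12.4%


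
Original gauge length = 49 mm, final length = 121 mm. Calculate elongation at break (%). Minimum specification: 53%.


Elongation = 146.9%
Meets spec: Yes

Extension = 121 - 49 = 72 mm
Elongation = 72 / 49 x 100 = 146.9%
Minimum required: 53%
Meets specification: Yes


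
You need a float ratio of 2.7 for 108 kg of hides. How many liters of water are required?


Water = hide weight x target ratio
Water = 108 x 2.7 = 291.6 L
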